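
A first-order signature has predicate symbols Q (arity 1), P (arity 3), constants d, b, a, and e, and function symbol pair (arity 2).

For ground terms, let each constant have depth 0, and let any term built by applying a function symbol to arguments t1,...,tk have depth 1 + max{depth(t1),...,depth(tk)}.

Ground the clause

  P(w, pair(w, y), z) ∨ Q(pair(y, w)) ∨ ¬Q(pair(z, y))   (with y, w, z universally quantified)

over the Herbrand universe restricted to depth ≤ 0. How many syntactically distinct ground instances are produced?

Ground terms of depth ≤ 0:
  If N_k denotes the number of depth-≤k ground terms, the 4 constants give N_0 = 4, and each function symbol of arity r contributes N_{k-1}^r new terms at level k: N_k = 4 + N_{k-1}^2.
  N_0 = 4
So there are 4 ground terms available for substitution.
The body mentions every one of the 3 quantified variables; since ground terms form a free algebra, no two substitutions collapse to the same formula.
Number of ground instances = 4^3 = 64.

64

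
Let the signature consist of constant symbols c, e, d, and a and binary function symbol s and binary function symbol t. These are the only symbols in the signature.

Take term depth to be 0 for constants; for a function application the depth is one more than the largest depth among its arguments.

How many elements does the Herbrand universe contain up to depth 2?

If N_k denotes the number of depth-≤k ground terms, the 4 constants give N_0 = 4, and each function symbol of arity r contributes N_{k-1}^r new terms at level k: N_k = 4 + N_{k-1}^2 + N_{k-1}^2.
N_0 = 4
N_1 = 4 + 4^2 + 4^2 = 36
N_2 = 4 + 36^2 + 36^2 = 2596

2596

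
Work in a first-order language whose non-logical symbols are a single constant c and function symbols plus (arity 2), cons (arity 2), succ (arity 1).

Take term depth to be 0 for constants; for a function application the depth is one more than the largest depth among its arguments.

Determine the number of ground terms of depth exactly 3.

Write N_k for the number of ground terms of depth ≤ k. A term of depth ≤ k is either a constant or a function symbol applied to arguments of depth ≤ k−1, so N_k = 1 + N_{k-1}^2 + N_{k-1}^2 + N_{k-1}.
N_0 = 1
N_1 = 1 + 1^2 + 1^2 + 1 = 4
N_2 = 1 + 4^2 + 4^2 + 4 = 37
N_3 = 1 + 37^2 + 37^2 + 37 = 2776
Terms of depth exactly 3: N_3 − N_2 = 2776 − 37 = 2739.

2739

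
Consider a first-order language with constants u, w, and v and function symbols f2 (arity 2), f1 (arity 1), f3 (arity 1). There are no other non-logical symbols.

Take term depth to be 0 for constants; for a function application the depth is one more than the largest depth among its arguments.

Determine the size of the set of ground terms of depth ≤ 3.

132498

If N_k denotes the number of depth-≤k ground terms, the 3 constants give N_0 = 3, and each function symbol of arity r contributes N_{k-1}^r new terms at level k: N_k = 3 + N_{k-1}^2 + N_{k-1} + N_{k-1}.
N_0 = 3
N_1 = 3 + 3^2 + 3 + 3 = 18
N_2 = 3 + 18^2 + 18 + 18 = 363
N_3 = 3 + 363^2 + 363 + 363 = 132498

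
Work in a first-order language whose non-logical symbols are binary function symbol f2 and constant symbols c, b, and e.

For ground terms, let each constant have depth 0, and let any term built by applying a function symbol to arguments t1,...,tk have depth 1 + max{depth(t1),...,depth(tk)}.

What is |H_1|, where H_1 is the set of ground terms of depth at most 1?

12

Let N_k = |{terms of depth ≤ k}|. Then N_0 = 3 and N_k = 3 + N_{k-1}^2 for k ≥ 1 (one summand per function symbol, arity giving the exponent).
N_0 = 3
N_1 = 3 + 3^2 = 12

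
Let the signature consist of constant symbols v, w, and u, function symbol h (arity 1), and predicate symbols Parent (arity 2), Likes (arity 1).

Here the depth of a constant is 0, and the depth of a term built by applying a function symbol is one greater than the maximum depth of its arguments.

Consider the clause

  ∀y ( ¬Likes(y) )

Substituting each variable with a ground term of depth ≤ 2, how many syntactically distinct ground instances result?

Ground terms of depth ≤ 2:
  Let N_k count ground terms of depth at most k. Each non-constant term of depth ≤ k is some function symbol applied to depth-≤(k−1) arguments, giving N_k = 3 + N_{k-1}.
  N_0 = 3
  N_1 = 3 + 3 = 6
  N_2 = 3 + 6 = 9
So there are 9 ground terms available for substitution.
There is 1 variable to instantiate (y),  occurring in at least one literal, so different choices give different ground instances.
Number of ground instances = 9.

9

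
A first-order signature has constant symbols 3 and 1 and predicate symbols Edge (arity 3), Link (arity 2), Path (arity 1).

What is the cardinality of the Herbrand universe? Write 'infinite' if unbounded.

There are no function symbols, so every ground term is one of the 2 constants.
The Herbrand universe is {3, 1}, which is finite with 2 elements.

2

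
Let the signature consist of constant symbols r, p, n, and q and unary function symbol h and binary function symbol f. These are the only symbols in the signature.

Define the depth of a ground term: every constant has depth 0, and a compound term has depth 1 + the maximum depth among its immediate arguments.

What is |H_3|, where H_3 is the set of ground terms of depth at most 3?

Let N_k = |{terms of depth ≤ k}|. Then N_0 = 4 and N_k = 4 + N_{k-1} + N_{k-1}^2 for k ≥ 1 (one summand per function symbol, arity giving the exponent).
N_0 = 4
N_1 = 4 + 4 + 4^2 = 24
N_2 = 4 + 24 + 24^2 = 604
N_3 = 4 + 604 + 604^2 = 365424

365424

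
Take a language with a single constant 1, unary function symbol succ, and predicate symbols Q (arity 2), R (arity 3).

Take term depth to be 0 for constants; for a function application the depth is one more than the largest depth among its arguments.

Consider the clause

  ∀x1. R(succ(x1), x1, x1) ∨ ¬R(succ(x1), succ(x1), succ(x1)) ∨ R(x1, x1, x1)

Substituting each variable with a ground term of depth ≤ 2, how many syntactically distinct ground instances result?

Ground terms of depth ≤ 2:
  If N_k denotes the number of depth-≤k ground terms, the 1 constant gives N_0 = 1, and each function symbol of arity r contributes N_{k-1}^r new terms at level k: N_k = 1 + N_{k-1}.
  N_0 = 1
  N_1 = 1 + 1 = 2
  N_2 = 1 + 2 = 3
  Explicitly: 1, succ(1), succ(succ(1)).
So there are 3 ground terms available for substitution.
The variable x1 ranges independently over the available ground terms, and distinct assignments produce distinct instances.
Number of ground instances = 3.

3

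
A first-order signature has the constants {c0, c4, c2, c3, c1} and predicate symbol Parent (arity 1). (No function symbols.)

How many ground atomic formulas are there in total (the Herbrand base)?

With no function symbols, the Herbrand universe is just the 5 constants.
Ground atoms per predicate: Parent: 5.
Herbrand base size = 5 = 5.

5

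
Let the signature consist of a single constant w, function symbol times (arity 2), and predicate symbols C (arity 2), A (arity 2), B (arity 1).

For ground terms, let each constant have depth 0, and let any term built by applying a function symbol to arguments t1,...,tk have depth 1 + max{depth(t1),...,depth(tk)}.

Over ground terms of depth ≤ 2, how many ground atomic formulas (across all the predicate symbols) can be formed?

First count ground terms of depth ≤ 2.
Let N_k count ground terms of depth at most k. Each non-constant term of depth ≤ k is some function symbol applied to depth-≤(k−1) arguments, giving N_k = 1 + N_{k-1}^2.
N_0 = 1
N_1 = 1 + 1^2 = 2
N_2 = 1 + 2^2 = 5
So |H| = 5.
Each predicate of arity r yields |H|^r ground atoms (one per choice of an r-tuple from H):
  C: 5^2 = 25;  A: 5^2 = 25;  B: 5
Total ground atoms: 25 + 25 + 5 = 55.

55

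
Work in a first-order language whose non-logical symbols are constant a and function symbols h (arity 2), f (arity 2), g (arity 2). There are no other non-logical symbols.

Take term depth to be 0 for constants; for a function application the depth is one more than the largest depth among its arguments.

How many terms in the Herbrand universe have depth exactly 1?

3

Count level by level. With function symbols h/2, f/2, g/2, the terms of depth ≤ k are the 1 constant together with each function applied to depth-≤(k−1) tuples, so N_k = 1 + N_{k-1}^2 + N_{k-1}^2 + N_{k-1}^2.
N_0 = 1
N_1 = 1 + 1^2 + 1^2 + 1^2 = 4
Terms of depth exactly 1: N_1 − N_0 = 4 − 1 = 3.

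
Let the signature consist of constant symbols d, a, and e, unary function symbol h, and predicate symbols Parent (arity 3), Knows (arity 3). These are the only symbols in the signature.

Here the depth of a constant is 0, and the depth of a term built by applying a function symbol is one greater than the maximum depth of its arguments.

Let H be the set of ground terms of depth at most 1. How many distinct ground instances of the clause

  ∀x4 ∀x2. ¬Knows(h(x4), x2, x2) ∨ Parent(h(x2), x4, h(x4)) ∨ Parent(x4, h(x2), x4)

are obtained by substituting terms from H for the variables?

Ground terms of depth ≤ 1:
  Let N_k count ground terms of depth at most k. Each non-constant term of depth ≤ k is some function symbol applied to depth-≤(k−1) arguments, giving N_k = 3 + N_{k-1}.
  N_0 = 3
  N_1 = 3 + 3 = 6
  Explicitly: d, a, e, h(d), h(a), h(e).
So there are 6 ground terms available for substitution.
There are 2 variables to instantiate (x4, x2), each occurring in at least one literal, so different choices give different ground instances.
Number of ground instances = 6^2 = 36.

36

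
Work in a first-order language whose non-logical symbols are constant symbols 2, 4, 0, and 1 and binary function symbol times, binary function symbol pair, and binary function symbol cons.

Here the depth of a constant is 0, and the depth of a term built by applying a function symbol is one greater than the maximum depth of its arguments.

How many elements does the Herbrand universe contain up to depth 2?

Count level by level. With function symbols times/2, pair/2, cons/2, the terms of depth ≤ k are the 4 constants together with each function applied to depth-≤(k−1) tuples, so N_k = 4 + N_{k-1}^2 + N_{k-1}^2 + N_{k-1}^2.
N_0 = 4
N_1 = 4 + 4^2 + 4^2 + 4^2 = 52
N_2 = 4 + 52^2 + 52^2 + 52^2 = 8116

8116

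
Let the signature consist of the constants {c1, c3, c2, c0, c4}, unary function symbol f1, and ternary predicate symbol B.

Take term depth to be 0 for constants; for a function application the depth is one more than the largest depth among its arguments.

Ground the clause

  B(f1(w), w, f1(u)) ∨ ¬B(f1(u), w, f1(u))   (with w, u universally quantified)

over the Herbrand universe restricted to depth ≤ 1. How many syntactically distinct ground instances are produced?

100

Ground terms of depth ≤ 1:
  Count level by level. With function symbols f1/1, the terms of depth ≤ k are the 5 constants together with each function applied to depth-≤(k−1) tuples, so N_k = 5 + N_{k-1}.
  N_0 = 5
  N_1 = 5 + 5 = 10
  Explicitly: c1, c3, c2, c0, c4, f1(c1), f1(c3), f1(c2), f1(c0), f1(c4).
So there are 10 ground terms available for substitution.
The body mentions every one of the 2 quantified variables; since ground terms form a free algebra, no two substitutions collapse to the same formula.
Number of ground instances = 10^2 = 100.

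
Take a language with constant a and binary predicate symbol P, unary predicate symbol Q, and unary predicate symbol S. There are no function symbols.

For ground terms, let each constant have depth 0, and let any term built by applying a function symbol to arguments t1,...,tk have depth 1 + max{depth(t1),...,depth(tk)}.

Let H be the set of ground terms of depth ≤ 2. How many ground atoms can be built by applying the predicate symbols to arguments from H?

First count ground terms of depth ≤ 2.
With no function symbols every ground term is a constant, so there is exactly 1 ground term at every depth bound.
N_0 = 1
N_1 = 1
N_2 = 1
So |H| = 1.
Ground atoms are formed by filling each argument slot of a predicate with a term from H, so an r-ary predicate gives |H|^r atoms:
  P: 1^2 = 1;  Q: 1;  S: 1
Total ground atoms: 1 + 1 + 1 = 3.

3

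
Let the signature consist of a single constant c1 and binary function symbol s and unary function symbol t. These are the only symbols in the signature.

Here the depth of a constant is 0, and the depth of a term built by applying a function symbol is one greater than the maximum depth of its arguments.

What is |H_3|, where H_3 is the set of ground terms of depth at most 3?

183

If N_k denotes the number of depth-≤k ground terms, the 1 constant gives N_0 = 1, and each function symbol of arity r contributes N_{k-1}^r new terms at level k: N_k = 1 + N_{k-1}^2 + N_{k-1}.
N_0 = 1
N_1 = 1 + 1^2 + 1 = 3
N_2 = 1 + 3^2 + 3 = 13
N_3 = 1 + 13^2 + 13 = 183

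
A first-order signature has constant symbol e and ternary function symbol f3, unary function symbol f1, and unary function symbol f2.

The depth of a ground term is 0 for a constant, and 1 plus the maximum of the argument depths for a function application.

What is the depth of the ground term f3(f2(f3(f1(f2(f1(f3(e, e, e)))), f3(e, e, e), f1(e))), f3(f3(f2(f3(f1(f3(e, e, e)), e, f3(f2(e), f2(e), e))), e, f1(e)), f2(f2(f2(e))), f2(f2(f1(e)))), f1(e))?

depth(f3(e, e, e)) = 1 + max(0, 0, 0) = 1
depth(f1(f3(e, e, e))) = 1 + depth(f3(e, e, e)) = 1 + 1 = 2
depth(f2(f1(f3(e, e, e)))) = 1 + depth(f1(f3(e, e, e))) = 1 + 2 = 3
depth(f1(f2(f1(f3(e, e, e))))) = 1 + depth(f2(f1(f3(e, e, e)))) = 1 + 3 = 4
depth(f1(e)) = 1 + depth(e) = 1 + 0 = 1
depth(f3(f1(f2(f1(f3(e, e, e)))), f3(e, e, e), f1(e))) = 1 + max(4, 1, 1) = 5
depth(f2(f3(f1(f2(f1(f3(e, e, e)))), f3(e, e, e), f1(e)))) = 1 + depth(f3(f1(f2(f1(f3(e, e, e)))), f3(e, e, e), f1(e))) = 1 + 5 = 6
depth(f2(e)) = 1 + depth(e) = 1 + 0 = 1
depth(f3(f2(e), f2(e), e)) = 1 + max(1, 1, 0) = 2
depth(f3(f1(f3(e, e, e)), e, f3(f2(e), f2(e), e))) = 1 + max(2, 0, 2) = 3
depth(f2(f3(f1(f3(e, e, e)), e, f3(f2(e), f2(e), e)))) = 1 + depth(f3(f1(f3(e, e, e)), e, f3(f2(e), f2(e), e))) = 1 + 3 = 4
depth(f3(f2(f3(f1(f3(e, e, e)), e, f3(f2(e), f2(e), e))), e, f1(e))) = 1 + max(4, 0, 1) = 5
depth(f2(f2(e))) = 1 + depth(f2(e)) = 1 + 1 = 2
depth(f2(f2(f2(e)))) = 1 + depth(f2(f2(e))) = 1 + 2 = 3
depth(f2(f1(e))) = 1 + depth(f1(e)) = 1 + 1 = 2
depth(f2(f2(f1(e)))) = 1 + depth(f2(f1(e))) = 1 + 2 = 3
depth(f3(f3(f2(f3(f1(f3(e, e, e)), e, f3(f2(e), f2(e), e))), e, f1(e)), f2(f2(f2(e))), f2(f2(f1(e))))) = 1 + max(5, 3, 3) = 6
depth(f3(f2(f3(f1(f2(f1(f3(e, e, e)))), f3(e, e, e), f1(e))), f3(f3(f2(f3(f1(f3(e, e, e)), e, f3(f2(e), f2(e), e))), e, f1(e)), f2(f2(f2(e))), f2(f2(f1(e)))), f1(e))) = 1 + max(6, 6, 1) = 7

7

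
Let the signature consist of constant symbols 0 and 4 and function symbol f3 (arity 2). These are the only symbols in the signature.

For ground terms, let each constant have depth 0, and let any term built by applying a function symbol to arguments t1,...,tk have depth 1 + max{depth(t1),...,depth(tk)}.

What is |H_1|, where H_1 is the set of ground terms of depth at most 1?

Let N_k = |{terms of depth ≤ k}|. Then N_0 = 2 and N_k = 2 + N_{k-1}^2 for k ≥ 1 (one summand per function symbol, arity giving the exponent).
N_0 = 2
N_1 = 2 + 2^2 = 6

6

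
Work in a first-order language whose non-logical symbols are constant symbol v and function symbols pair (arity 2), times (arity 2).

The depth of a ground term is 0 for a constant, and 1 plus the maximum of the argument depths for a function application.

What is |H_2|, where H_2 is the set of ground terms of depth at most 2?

19

Count level by level. With function symbols pair/2, times/2, the terms of depth ≤ k are the 1 constant together with each function applied to depth-≤(k−1) tuples, so N_k = 1 + N_{k-1}^2 + N_{k-1}^2.
N_0 = 1
N_1 = 1 + 1^2 + 1^2 = 3
N_2 = 1 + 3^2 + 3^2 = 19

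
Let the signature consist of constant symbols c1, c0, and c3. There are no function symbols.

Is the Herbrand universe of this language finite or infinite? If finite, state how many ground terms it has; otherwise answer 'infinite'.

There are no function symbols, so every ground term is one of the 3 constants.
The Herbrand universe is {c1, c0, c3}, which is finite with 3 elements.

3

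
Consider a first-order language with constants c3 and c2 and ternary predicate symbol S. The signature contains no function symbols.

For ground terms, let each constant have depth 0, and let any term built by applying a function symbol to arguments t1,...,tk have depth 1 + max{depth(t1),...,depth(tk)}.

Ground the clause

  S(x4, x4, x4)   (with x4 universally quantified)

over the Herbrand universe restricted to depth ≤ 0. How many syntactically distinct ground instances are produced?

Ground terms of depth ≤ 0:
  With no function symbols every ground term is a constant, so there are exactly 2 ground terms at every depth bound.
  N_0 = 2
  Explicitly: c3, c2.
So there are 2 ground terms available for substitution.
The body mentions the single quantified variable x4; since ground terms form a free algebra, no two substitutions collapse to the same formula.
Number of ground instances = 2.

2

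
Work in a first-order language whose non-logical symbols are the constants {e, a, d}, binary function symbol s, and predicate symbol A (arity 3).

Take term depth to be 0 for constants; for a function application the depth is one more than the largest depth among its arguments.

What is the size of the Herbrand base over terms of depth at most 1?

1728

First count ground terms of depth ≤ 1.
Count level by level. With function symbols s/2, the terms of depth ≤ k are the 3 constants together with each function applied to depth-≤(k−1) tuples, so N_k = 3 + N_{k-1}^2.
N_0 = 3
N_1 = 3 + 3^2 = 12
So |H| = 12.
For each predicate symbol, the number of ground atoms is |H| raised to its arity; summing:
  A: 12^3 = 1728
Total ground atoms: 1728.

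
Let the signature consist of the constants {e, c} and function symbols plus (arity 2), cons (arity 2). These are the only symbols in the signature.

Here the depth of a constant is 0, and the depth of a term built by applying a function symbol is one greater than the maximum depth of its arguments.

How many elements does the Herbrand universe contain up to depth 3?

81610

Count level by level. With function symbols plus/2, cons/2, the terms of depth ≤ k are the 2 constants together with each function applied to depth-≤(k−1) tuples, so N_k = 2 + N_{k-1}^2 + N_{k-1}^2.
N_0 = 2
N_1 = 2 + 2^2 + 2^2 = 10
N_2 = 2 + 10^2 + 10^2 = 202
N_3 = 2 + 202^2 + 202^2 = 81610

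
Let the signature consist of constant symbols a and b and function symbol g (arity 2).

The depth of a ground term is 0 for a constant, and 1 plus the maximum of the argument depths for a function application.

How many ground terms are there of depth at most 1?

6

Write N_k for the number of ground terms of depth ≤ k. A term of depth ≤ k is either a constant or a function symbol applied to arguments of depth ≤ k−1, so N_k = 2 + N_{k-1}^2.
N_0 = 2
N_1 = 2 + 2^2 = 6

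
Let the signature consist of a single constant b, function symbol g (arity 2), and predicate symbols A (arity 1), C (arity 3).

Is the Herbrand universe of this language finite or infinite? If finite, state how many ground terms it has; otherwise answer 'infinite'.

The signature has at least one function symbol (g, arity 2) and at least one constant (b).
Iterating g gives infinitely many distinct ground terms: b, g(b, b), g(g(b, b), g(b, b)), ...
So the Herbrand universe is infinite.

infinite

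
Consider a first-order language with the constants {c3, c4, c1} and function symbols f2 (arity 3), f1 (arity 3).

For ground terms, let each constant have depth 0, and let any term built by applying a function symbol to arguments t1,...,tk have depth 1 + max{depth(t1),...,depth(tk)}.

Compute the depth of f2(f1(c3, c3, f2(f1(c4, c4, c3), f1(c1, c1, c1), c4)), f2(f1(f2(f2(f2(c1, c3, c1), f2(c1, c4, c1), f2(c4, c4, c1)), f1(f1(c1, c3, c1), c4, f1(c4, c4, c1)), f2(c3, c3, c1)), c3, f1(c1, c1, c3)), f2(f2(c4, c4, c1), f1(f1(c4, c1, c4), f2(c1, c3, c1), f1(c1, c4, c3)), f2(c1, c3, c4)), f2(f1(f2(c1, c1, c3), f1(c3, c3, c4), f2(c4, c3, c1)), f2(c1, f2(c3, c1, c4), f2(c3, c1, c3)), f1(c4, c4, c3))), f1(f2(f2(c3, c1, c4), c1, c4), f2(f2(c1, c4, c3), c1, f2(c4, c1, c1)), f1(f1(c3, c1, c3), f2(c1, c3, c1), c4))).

depth(f1(c4, c4, c3)) = 1 + max(0, 0, 0) = 1
depth(f1(c1, c1, c1)) = 1 + max(0, 0, 0) = 1
depth(f2(f1(c4, c4, c3), f1(c1, c1, c1), c4)) = 1 + max(1, 1, 0) = 2
depth(f1(c3, c3, f2(f1(c4, c4, c3), f1(c1, c1, c1), c4))) = 1 + max(0, 0, 2) = 3
depth(f2(c1, c3, c1)) = 1 + max(0, 0, 0) = 1
depth(f2(c1, c4, c1)) = 1 + max(0, 0, 0) = 1
depth(f2(c4, c4, c1)) = 1 + max(0, 0, 0) = 1
depth(f2(f2(c1, c3, c1), f2(c1, c4, c1), f2(c4, c4, c1))) = 1 + max(1, 1, 1) = 2
depth(f1(c1, c3, c1)) = 1 + max(0, 0, 0) = 1
depth(f1(c4, c4, c1)) = 1 + max(0, 0, 0) = 1
depth(f1(f1(c1, c3, c1), c4, f1(c4, c4, c1))) = 1 + max(1, 0, 1) = 2
depth(f2(c3, c3, c1)) = 1 + max(0, 0, 0) = 1
depth(f2(f2(f2(c1, c3, c1), f2(c1, c4, c1), f2(c4, c4, c1)), f1(f1(c1, c3, c1), c4, f1(c4, c4, c1)), f2(c3, c3, c1))) = 1 + max(2, 2, 1) = 3
depth(f1(c1, c1, c3)) = 1 + max(0, 0, 0) = 1
depth(f1(f2(f2(f2(c1, c3, c1), f2(c1, c4, c1), f2(c4, c4, c1)), f1(f1(c1, c3, c1), c4, f1(c4, c4, c1)), f2(c3, c3, c1)), c3, f1(c1, c1, c3))) = 1 + max(3, 0, 1) = 4
depth(f1(c4, c1, c4)) = 1 + max(0, 0, 0) = 1
depth(f1(c1, c4, c3)) = 1 + max(0, 0, 0) = 1
depth(f1(f1(c4, c1, c4), f2(c1, c3, c1), f1(c1, c4, c3))) = 1 + max(1, 1, 1) = 2
depth(f2(c1, c3, c4)) = 1 + max(0, 0, 0) = 1
depth(f2(f2(c4, c4, c1), f1(f1(c4, c1, c4), f2(c1, c3, c1), f1(c1, c4, c3)), f2(c1, c3, c4))) = 1 + max(1, 2, 1) = 3
depth(f2(c1, c1, c3)) = 1 + max(0, 0, 0) = 1
depth(f1(c3, c3, c4)) = 1 + max(0, 0, 0) = 1
depth(f2(c4, c3, c1)) = 1 + max(0, 0, 0) = 1
depth(f1(f2(c1, c1, c3), f1(c3, c3, c4), f2(c4, c3, c1))) = 1 + max(1, 1, 1) = 2
depth(f2(c3, c1, c4)) = 1 + max(0, 0, 0) = 1
depth(f2(c3, c1, c3)) = 1 + max(0, 0, 0) = 1
depth(f2(c1, f2(c3, c1, c4), f2(c3, c1, c3))) = 1 + max(0, 1, 1) = 2
depth(f2(f1(f2(c1, c1, c3), f1(c3, c3, c4), f2(c4, c3, c1)), f2(c1, f2(c3, c1, c4), f2(c3, c1, c3)), f1(c4, c4, c3))) = 1 + max(2, 2, 1) = 3
depth(f2(f1(f2(f2(f2(c1, c3, c1), f2(c1, c4, c1), f2(c4, c4, c1)), f1(f1(c1, c3, c1), c4, f1(c4, c4, c1)), f2(c3, c3, c1)), c3, f1(c1, c1, c3)), f2(f2(c4, c4, c1), f1(f1(c4, c1, c4), f2(c1, c3, c1), f1(c1, c4, c3)), f2(c1, c3, c4)), f2(f1(f2(c1, c1, c3), f1(c3, c3, c4), f2(c4, c3, c1)), f2(c1, f2(c3, c1, c4), f2(c3, c1, c3)), f1(c4, c4, c3)))) = 1 + max(4, 3, 3) = 5
depth(f2(f2(c3, c1, c4), c1, c4)) = 1 + max(1, 0, 0) = 2
depth(f2(c1, c4, c3)) = 1 + max(0, 0, 0) = 1
depth(f2(c4, c1, c1)) = 1 + max(0, 0, 0) = 1
depth(f2(f2(c1, c4, c3), c1, f2(c4, c1, c1))) = 1 + max(1, 0, 1) = 2
depth(f1(c3, c1, c3)) = 1 + max(0, 0, 0) = 1
depth(f1(f1(c3, c1, c3), f2(c1, c3, c1), c4)) = 1 + max(1, 1, 0) = 2
depth(f1(f2(f2(c3, c1, c4), c1, c4), f2(f2(c1, c4, c3), c1, f2(c4, c1, c1)), f1(f1(c3, c1, c3), f2(c1, c3, c1), c4))) = 1 + max(2, 2, 2) = 3
depth(f2(f1(c3, c3, f2(f1(c4, c4, c3), f1(c1, c1, c1), c4)), f2(f1(f2(f2(f2(c1, c3, c1), f2(c1, c4, c1), f2(c4, c4, c1)), f1(f1(c1, c3, c1), c4, f1(c4, c4, c1)), f2(c3, c3, c1)), c3, f1(c1, c1, c3)), f2(f2(c4, c4, c1), f1(f1(c4, c1, c4), f2(c1, c3, c1), f1(c1, c4, c3)), f2(c1, c3, c4)), f2(f1(f2(c1, c1, c3), f1(c3, c3, c4), f2(c4, c3, c1)), f2(c1, f2(c3, c1, c4), f2(c3, c1, c3)), f1(c4, c4, c3))), f1(f2(f2(c3, c1, c4), c1, c4), f2(f2(c1, c4, c3), c1, f2(c4, c1, c1)), f1(f1(c3, c1, c3), f2(c1, c3, c1), c4)))) = 1 + max(3, 5, 3) = 6

6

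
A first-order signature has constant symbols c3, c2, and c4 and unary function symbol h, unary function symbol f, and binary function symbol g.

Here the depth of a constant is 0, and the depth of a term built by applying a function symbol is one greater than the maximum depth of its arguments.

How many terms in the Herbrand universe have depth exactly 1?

If N_k denotes the number of depth-≤k ground terms, the 3 constants give N_0 = 3, and each function symbol of arity r contributes N_{k-1}^r new terms at level k: N_k = 3 + N_{k-1} + N_{k-1} + N_{k-1}^2.
N_0 = 3
N_1 = 3 + 3 + 3 + 3^2 = 18
Terms of depth exactly 1: N_1 − N_0 = 18 − 3 = 15.

15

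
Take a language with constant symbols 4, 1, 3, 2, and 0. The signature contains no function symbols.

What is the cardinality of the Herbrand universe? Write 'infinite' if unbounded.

There are no function symbols, so every ground term is one of the 5 constants.
The Herbrand universe is {4, 1, 3, 2, 0}, which is finite with 5 elements.

5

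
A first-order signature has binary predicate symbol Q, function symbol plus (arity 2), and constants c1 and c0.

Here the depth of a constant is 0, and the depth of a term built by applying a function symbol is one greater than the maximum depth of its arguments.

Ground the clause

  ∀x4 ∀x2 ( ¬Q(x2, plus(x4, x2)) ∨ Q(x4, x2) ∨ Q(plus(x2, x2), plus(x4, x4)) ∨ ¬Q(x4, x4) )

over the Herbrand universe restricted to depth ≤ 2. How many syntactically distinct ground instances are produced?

Ground terms of depth ≤ 2:
  Let N_k count ground terms of depth at most k. Each non-constant term of depth ≤ k is some function symbol applied to depth-≤(k−1) arguments, giving N_k = 2 + N_{k-1}^2.
  N_0 = 2
  N_1 = 2 + 2^2 = 6
  N_2 = 2 + 6^2 = 38
So there are 38 ground terms available for substitution.
The body mentions every one of the 2 quantified variables; since ground terms form a free algebra, no two substitutions collapse to the same formula.
Number of ground instances = 38^2 = 1444.

1444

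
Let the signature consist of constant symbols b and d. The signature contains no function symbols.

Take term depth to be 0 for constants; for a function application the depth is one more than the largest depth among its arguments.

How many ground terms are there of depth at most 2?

With no function symbols every ground term is a constant, so there are exactly 2 ground terms at every depth bound.
N_0 = 2
N_1 = 2
N_2 = 2
Explicitly: b, d.

2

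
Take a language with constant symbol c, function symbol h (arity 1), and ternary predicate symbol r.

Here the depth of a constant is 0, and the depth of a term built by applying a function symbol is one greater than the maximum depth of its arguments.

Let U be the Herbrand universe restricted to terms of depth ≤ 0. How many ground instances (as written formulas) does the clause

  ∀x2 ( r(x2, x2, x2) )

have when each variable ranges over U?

Ground terms of depth ≤ 0:
  Count level by level. With function symbols h/1, the terms of depth ≤ k are the 1 constant together with each function applied to depth-≤(k−1) tuples, so N_k = 1 + N_{k-1}.
  N_0 = 1
So there is exactly 1 ground term available for substitution.
The variable x2 ranges independently over the available ground terms, and distinct assignments produce distinct instances.
Number of ground instances = 1.

1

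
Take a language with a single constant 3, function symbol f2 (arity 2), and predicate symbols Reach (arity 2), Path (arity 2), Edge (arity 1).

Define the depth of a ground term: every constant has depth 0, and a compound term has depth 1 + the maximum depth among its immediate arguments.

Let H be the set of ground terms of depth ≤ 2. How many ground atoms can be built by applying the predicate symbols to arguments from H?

55

First count ground terms of depth ≤ 2.
If N_k denotes the number of depth-≤k ground terms, the 1 constant gives N_0 = 1, and each function symbol of arity r contributes N_{k-1}^r new terms at level k: N_k = 1 + N_{k-1}^2.
N_0 = 1
N_1 = 1 + 1^2 = 2
N_2 = 1 + 2^2 = 5
So |H| = 5.
Each predicate of arity r yields |H|^r ground atoms (one per choice of an r-tuple from H):
  Reach: 5^2 = 25;  Path: 5^2 = 25;  Edge: 5
Total ground atoms: 25 + 25 + 5 = 55.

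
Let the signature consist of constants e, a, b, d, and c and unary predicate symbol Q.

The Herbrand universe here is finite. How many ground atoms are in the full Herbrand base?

5

With no function symbols, the Herbrand universe is just the 5 constants.
Ground atoms per predicate: Q: 5.
Herbrand base size = 5 = 5.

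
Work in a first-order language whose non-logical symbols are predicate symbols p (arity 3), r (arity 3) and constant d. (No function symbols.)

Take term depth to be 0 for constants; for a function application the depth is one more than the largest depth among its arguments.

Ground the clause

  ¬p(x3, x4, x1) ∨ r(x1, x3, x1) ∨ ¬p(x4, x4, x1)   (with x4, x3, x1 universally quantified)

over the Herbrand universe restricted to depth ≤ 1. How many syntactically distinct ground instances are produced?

1

Ground terms of depth ≤ 1:
  With no function symbols every ground term is a constant, so there is exactly 1 ground term at every depth bound.
  N_0 = 1
  N_1 = 1
  Explicitly: d.
So there is exactly 1 ground term available for substitution.
The body mentions every one of the 3 quantified variables; since ground terms form a free algebra, no two substitutions collapse to the same formula.
Number of ground instances = 1^3 = 1.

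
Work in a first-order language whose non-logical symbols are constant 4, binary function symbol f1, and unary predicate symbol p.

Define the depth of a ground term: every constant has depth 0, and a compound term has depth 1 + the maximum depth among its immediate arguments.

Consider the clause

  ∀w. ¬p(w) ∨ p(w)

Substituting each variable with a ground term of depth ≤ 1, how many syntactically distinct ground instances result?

2

Ground terms of depth ≤ 1:
  Count level by level. With function symbols f1/2, the terms of depth ≤ k are the 1 constant together with each function applied to depth-≤(k−1) tuples, so N_k = 1 + N_{k-1}^2.
  N_0 = 1
  N_1 = 1 + 1^2 = 2
  Explicitly: 4, f1(4, 4).
So there are 2 ground terms available for substitution.
There is 1 variable to instantiate (w),  occurring in at least one literal, so different choices give different ground instances.
Number of ground instances = 2.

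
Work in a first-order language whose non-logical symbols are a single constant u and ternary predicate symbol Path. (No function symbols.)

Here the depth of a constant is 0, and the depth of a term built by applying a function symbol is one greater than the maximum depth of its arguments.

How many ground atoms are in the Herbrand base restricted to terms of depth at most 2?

First count ground terms of depth ≤ 2.
With no function symbols every ground term is a constant, so there is exactly 1 ground term at every depth bound.
N_0 = 1
N_1 = 1
N_2 = 1
Explicitly: u.
So |H| = 1.
Ground atoms are formed by filling each argument slot of a predicate with a term from H, so an r-ary predicate gives |H|^r atoms:
  Path: 1^3 = 1
Total ground atoms: 1.

1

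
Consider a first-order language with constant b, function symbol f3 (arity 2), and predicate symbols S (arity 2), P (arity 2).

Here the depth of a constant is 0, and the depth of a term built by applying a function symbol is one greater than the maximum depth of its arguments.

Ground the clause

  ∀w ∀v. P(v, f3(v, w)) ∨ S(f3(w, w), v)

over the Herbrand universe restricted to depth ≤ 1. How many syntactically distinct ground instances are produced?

Ground terms of depth ≤ 1:
  Let N_k = |{terms of depth ≤ k}|. Then N_0 = 1 and N_k = 1 + N_{k-1}^2 for k ≥ 1 (one summand per function symbol, arity giving the exponent).
  N_0 = 1
  N_1 = 1 + 1^2 = 2
  Explicitly: b, f3(b, b).
So there are 2 ground terms available for substitution.
Each of w, v ranges independently over the available ground terms, and distinct assignments produce distinct instances.
Number of ground instances = 2^2 = 4.

4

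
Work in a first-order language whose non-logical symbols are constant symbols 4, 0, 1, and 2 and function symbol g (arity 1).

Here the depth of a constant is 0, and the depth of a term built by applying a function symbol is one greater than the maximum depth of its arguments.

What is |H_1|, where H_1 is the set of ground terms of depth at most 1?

8

Let N_k count ground terms of depth at most k. Each non-constant term of depth ≤ k is some function symbol applied to depth-≤(k−1) arguments, giving N_k = 4 + N_{k-1}.
N_0 = 4
N_1 = 4 + 4 = 8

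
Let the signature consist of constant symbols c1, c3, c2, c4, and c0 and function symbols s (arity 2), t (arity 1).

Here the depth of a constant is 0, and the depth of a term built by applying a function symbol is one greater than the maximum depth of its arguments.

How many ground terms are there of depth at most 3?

1601495

If N_k denotes the number of depth-≤k ground terms, the 5 constants give N_0 = 5, and each function symbol of arity r contributes N_{k-1}^r new terms at level k: N_k = 5 + N_{k-1}^2 + N_{k-1}.
N_0 = 5
N_1 = 5 + 5^2 + 5 = 35
N_2 = 5 + 35^2 + 35 = 1265
N_3 = 5 + 1265^2 + 1265 = 1601495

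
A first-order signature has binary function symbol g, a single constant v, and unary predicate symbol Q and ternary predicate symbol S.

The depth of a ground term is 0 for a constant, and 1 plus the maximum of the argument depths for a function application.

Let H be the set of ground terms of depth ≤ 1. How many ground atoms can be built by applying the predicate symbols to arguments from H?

10

First count ground terms of depth ≤ 1.
Count level by level. With function symbols g/2, the terms of depth ≤ k are the 1 constant together with each function applied to depth-≤(k−1) tuples, so N_k = 1 + N_{k-1}^2.
N_0 = 1
N_1 = 1 + 1^2 = 2
So |H| = 2.
Ground atoms are formed by filling each argument slot of a predicate with a term from H, so an r-ary predicate gives |H|^r atoms:
  Q: 2;  S: 2^3 = 8
Total ground atoms: 2 + 8 = 10.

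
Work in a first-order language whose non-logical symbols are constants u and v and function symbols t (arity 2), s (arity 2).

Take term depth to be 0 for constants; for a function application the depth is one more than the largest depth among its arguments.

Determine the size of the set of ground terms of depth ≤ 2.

If N_k denotes the number of depth-≤k ground terms, the 2 constants give N_0 = 2, and each function symbol of arity r contributes N_{k-1}^r new terms at level k: N_k = 2 + N_{k-1}^2 + N_{k-1}^2.
N_0 = 2
N_1 = 2 + 2^2 + 2^2 = 10
N_2 = 2 + 10^2 + 10^2 = 202

202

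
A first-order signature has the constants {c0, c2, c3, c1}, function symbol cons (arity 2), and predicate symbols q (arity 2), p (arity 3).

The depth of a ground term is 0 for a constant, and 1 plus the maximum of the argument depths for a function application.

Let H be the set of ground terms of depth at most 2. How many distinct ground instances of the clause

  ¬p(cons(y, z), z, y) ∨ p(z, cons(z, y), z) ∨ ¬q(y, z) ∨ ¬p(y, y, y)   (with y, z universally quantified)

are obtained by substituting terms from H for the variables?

163216

Ground terms of depth ≤ 2:
  Write N_k for the number of ground terms of depth ≤ k. A term of depth ≤ k is either a constant or a function symbol applied to arguments of depth ≤ k−1, so N_k = 4 + N_{k-1}^2.
  N_0 = 4
  N_1 = 4 + 4^2 = 20
  N_2 = 4 + 20^2 = 404
So there are 404 ground terms available for substitution.
There are 2 variables to instantiate (y, z), each occurring in at least one literal, so different choices give different ground instances.
Number of ground instances = 404^2 = 163216.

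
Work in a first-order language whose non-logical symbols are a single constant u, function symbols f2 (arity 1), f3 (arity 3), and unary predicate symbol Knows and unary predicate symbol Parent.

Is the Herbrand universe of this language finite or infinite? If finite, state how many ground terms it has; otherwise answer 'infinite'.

The signature has at least one function symbol (f2, arity 1) and at least one constant (u).
Iterating f2 gives infinitely many distinct ground terms: u, f2(u), f2(f2(u)), ...
So the Herbrand universe is infinite.

infinite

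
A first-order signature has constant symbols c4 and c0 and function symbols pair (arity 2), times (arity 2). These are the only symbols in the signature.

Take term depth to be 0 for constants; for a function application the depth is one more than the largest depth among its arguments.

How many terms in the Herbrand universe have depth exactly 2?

192

Let N_k = |{terms of depth ≤ k}|. Then N_0 = 2 and N_k = 2 + N_{k-1}^2 + N_{k-1}^2 for k ≥ 1 (one summand per function symbol, arity giving the exponent).
N_0 = 2
N_1 = 2 + 2^2 + 2^2 = 10
N_2 = 2 + 10^2 + 10^2 = 202
Terms of depth exactly 2: N_2 − N_1 = 202 − 10 = 192.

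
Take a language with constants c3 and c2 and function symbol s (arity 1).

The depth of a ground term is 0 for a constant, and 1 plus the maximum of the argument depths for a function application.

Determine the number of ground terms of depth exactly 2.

2

If N_k denotes the number of depth-≤k ground terms, the 2 constants give N_0 = 2, and each function symbol of arity r contributes N_{k-1}^r new terms at level k: N_k = 2 + N_{k-1}.
N_0 = 2
N_1 = 2 + 2 = 4
N_2 = 2 + 4 = 6
Terms of depth exactly 2: N_2 − N_1 = 6 − 4 = 2.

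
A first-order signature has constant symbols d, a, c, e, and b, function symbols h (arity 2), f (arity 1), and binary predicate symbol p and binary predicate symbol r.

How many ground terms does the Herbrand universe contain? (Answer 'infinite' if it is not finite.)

infinite

The signature has at least one function symbol (h, arity 2) and at least one constant (d).
Iterating h gives infinitely many distinct ground terms: d, h(d, d), h(h(d, d), h(d, d)), ...
So the Herbrand universe is infinite.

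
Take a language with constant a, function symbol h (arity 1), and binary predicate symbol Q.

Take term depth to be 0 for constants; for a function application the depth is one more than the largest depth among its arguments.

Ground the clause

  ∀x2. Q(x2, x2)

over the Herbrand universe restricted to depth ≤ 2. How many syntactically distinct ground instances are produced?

Ground terms of depth ≤ 2:
  Count level by level. With function symbols h/1, the terms of depth ≤ k are the 1 constant together with each function applied to depth-≤(k−1) tuples, so N_k = 1 + N_{k-1}.
  N_0 = 1
  N_1 = 1 + 1 = 2
  N_2 = 1 + 2 = 3
  Explicitly: a, h(a), h(h(a)).
So there are 3 ground terms available for substitution.
The body mentions the single quantified variable x2; since ground terms form a free algebra, no two substitutions collapse to the same formula.
Number of ground instances = 3.

3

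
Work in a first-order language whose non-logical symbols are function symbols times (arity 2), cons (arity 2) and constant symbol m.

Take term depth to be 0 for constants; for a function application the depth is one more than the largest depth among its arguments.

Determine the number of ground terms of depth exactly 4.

1044736

Count level by level. With function symbols times/2, cons/2, the terms of depth ≤ k are the 1 constant together with each function applied to depth-≤(k−1) tuples, so N_k = 1 + N_{k-1}^2 + N_{k-1}^2.
N_0 = 1
N_1 = 1 + 1^2 + 1^2 = 3
N_2 = 1 + 3^2 + 3^2 = 19
N_3 = 1 + 19^2 + 19^2 = 723
N_4 = 1 + 723^2 + 723^2 = 1045459
Terms of depth exactly 4: N_4 − N_3 = 1045459 − 723 = 1044736.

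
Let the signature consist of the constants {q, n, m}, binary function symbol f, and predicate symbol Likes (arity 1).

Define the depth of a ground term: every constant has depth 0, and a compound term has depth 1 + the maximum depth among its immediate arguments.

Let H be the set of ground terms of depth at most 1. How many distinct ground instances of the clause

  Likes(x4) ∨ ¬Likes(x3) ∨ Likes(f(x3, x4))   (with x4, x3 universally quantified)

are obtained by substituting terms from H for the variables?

Ground terms of depth ≤ 1:
  If N_k denotes the number of depth-≤k ground terms, the 3 constants give N_0 = 3, and each function symbol of arity r contributes N_{k-1}^r new terms at level k: N_k = 3 + N_{k-1}^2.
  N_0 = 3
  N_1 = 3 + 3^2 = 12
  Explicitly: q, n, m, f(q, q), f(q, n), f(q, m), f(n, q), f(n, n), f(n, m), f(m, q), f(m, n), f(m, m).
So there are 12 ground terms available for substitution.
The clause has 2 distinct variables (x4, x3), each appearing in the body. In the free term algebra distinct substitutions yield syntactically distinct ground instances.
Number of ground instances = 12^2 = 144.

144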